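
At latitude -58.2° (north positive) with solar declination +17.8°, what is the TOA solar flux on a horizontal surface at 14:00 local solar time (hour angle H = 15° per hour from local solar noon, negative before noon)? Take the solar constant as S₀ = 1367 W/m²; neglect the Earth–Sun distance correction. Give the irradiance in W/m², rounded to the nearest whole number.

Hour angle H = 15° × (14 − 12) = 30.00°.
cos θ_z = sin(-58.2°) sin(17.8°) + cos(-58.2°) cos(17.8°) cos(30.00°) = -0.2598 + 0.4345 = 0.1747.
Top-of-atmosphere irradiance = S₀ cos θ_z = 1367 × 0.1747 = 238.81 W/m².

239 W/m²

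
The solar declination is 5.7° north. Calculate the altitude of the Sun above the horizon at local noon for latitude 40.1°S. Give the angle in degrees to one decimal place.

44.2°

At local solar noon the hour angle is zero, so the elevation is 90° − |φ − δ| = 90° − |-40.1° − (5.7°)| = 90° − 45.8° = 44.2°.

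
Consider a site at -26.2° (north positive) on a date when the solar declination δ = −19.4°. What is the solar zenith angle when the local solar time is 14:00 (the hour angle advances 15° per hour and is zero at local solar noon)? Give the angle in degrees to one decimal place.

Hour angle H = 15° × (14 − 12) = 30.00°.
cos θ_z = sin φ sin δ + cos φ cos δ cos H = (-0.4415)(-0.3322) + (0.8973)(0.9432)(0.8660) = 0.8796.
θ_z = arccos(0.8796) = 28.41°.

28.4°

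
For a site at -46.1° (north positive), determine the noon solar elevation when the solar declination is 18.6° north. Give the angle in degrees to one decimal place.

At local solar noon the hour angle is zero, so the elevation is 90° − |φ − δ| = 90° − |-46.1° − (18.6°)| = 90° − 64.7° = 25.3°.

25.3°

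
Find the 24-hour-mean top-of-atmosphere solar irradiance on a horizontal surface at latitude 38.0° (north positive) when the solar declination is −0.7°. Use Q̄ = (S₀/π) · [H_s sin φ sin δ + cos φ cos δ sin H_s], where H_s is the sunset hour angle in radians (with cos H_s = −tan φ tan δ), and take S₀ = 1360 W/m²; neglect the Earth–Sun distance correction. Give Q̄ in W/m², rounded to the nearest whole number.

336 W/m²

cos H_s = −tan(38.0°) · tan(-0.7°) = 0.0095, so H_s = arccos(0.0095) = 89.46°. In radians, H_s = 1.5614.
H_s sin φ sin δ = 1.5614 × 0.6157 × -0.0122 = -0.0117.
cos φ cos δ sin H_s = 0.7880 × 0.9999 × 1.0000 = 0.7879.
Q̄ = (1360/π) × (-0.0117 + 0.7879) = 432.90 × 0.7762 = 336.02 W/m².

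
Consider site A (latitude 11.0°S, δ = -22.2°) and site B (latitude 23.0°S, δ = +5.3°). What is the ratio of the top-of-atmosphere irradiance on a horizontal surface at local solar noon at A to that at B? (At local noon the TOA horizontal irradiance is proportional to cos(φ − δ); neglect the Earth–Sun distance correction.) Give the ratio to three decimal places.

A: cos θ_z = cos(-11.0° − (-22.2°)) = 0.9810.
B: cos θ_z = cos(-23.0° − (5.3°)) = 0.8805.
Ratio A/B = 0.9810 / 0.8805 = 1.1141.

1.114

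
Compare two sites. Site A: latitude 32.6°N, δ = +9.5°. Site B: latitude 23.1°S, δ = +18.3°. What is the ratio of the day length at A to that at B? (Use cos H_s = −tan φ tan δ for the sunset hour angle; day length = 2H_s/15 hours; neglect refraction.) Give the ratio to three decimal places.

1.174

A: H_s = arccos(−tan 32.6° · tan 9.5°) = 96.14°, so 2H_s/15 = 12.8187 h.
B: H_s = arccos(−tan -23.1° · tan 18.3°) = 81.89°, so 2H_s/15 = 10.9187 h.
Ratio A/B = 12.8187 / 10.9187 = 1.1740.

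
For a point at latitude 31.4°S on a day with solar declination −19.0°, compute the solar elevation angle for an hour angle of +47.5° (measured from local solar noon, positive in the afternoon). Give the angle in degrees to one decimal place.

cos θ_z = sin φ sin δ + cos φ cos δ cos H = (-0.5210)(-0.3256) + (0.8536)(0.9455)(0.6756) = 0.7149.
θ_z = arccos(0.7149) = 44.36°, so the elevation is 90° − 44.36° = 45.64°.

45.6°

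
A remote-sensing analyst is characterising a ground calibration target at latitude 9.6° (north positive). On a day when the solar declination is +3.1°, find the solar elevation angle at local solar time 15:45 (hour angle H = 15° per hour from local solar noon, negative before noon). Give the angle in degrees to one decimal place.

33.8°

Hour angle H = 15° × (15.75 − 12) = 56.25°.
With φ = 9.6°, δ = 3.1°, H = 56.25°: sin φ sin δ = 0.0090, cos φ cos δ cos H = 0.5470, so cos θ_z = 0.5560.
θ_z = arccos(0.5560) = 56.22°, so the elevation is 90° − 56.22° = 33.78°.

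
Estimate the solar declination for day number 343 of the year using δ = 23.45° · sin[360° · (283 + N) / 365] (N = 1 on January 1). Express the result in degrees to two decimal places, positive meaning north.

-22.89°

360 × (283 + 343) / 365 = 617.425°; sin(617.425°) = -0.9760.
δ = 23.45 × -0.9760 = -22.887° ≈ -22.89°.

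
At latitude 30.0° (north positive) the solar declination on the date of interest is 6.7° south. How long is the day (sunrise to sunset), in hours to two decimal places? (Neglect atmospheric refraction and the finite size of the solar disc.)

11.48 hours

−tan φ tan δ = −(0.5774)(-0.1175) = 0.0678; H_s = arccos(0.0678) = 86.11°.
Day length = 2 H_s / 15° h⁻¹ = 172.22° / 15 = 11.481 h.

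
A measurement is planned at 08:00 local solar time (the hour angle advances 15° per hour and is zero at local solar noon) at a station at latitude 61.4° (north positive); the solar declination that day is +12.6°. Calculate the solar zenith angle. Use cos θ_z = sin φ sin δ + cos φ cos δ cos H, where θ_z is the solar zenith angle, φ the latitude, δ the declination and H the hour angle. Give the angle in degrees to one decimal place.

64.8°

Hour angle H = 15° × (8 − 12) = -60.00°.
With φ = 61.4°, δ = 12.6°, H = -60.00°: sin φ sin δ = 0.1915, cos φ cos δ cos H = 0.2336, so cos θ_z = 0.4251.
θ_z = arccos(0.4251) = 64.84°.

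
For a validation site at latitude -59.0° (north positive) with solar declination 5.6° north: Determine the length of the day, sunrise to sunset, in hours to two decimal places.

10.75 hours

−tan φ tan δ = −(-1.6643)(0.0981) = 0.1633; H_s = arccos(0.1633) = 80.60°.
Day length = 2 H_s / 15° h⁻¹ = 161.20° / 15 = 10.747 h.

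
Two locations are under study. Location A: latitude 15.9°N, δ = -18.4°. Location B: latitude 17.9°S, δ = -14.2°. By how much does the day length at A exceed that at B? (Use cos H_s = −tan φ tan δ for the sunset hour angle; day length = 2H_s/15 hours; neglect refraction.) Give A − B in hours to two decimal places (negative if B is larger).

-1.35 h

A: H_s = arccos(−tan 15.9° · tan -18.4°) = 84.56°, so 2H_s/15 = 11.2747 h.
B: H_s = arccos(−tan -17.9° · tan -14.2°) = 94.69°, so 2H_s/15 = 12.6253 h.
A − B = 11.2747 − 12.6253 = -1.3506 h.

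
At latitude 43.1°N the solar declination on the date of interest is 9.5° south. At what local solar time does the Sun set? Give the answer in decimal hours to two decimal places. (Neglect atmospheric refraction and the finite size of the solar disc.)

−tan φ tan δ = −(0.9358)(-0.1673) = 0.1566; H_s = arccos(0.1566) = 80.99°.
Sunset is at 12 + H_s/15 = 12 + 5.399 = 17.399 h local solar time.

17.40 h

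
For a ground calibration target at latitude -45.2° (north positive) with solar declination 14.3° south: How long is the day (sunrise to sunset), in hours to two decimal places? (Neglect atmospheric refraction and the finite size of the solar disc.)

13.98 hours

−tan φ tan δ = −(-1.0070)(-0.2549) = -0.2567; H_s = arccos(-0.2567) = 104.87°.
Day length = 2 H_s / 15° h⁻¹ = 209.74° / 15 = 13.983 h.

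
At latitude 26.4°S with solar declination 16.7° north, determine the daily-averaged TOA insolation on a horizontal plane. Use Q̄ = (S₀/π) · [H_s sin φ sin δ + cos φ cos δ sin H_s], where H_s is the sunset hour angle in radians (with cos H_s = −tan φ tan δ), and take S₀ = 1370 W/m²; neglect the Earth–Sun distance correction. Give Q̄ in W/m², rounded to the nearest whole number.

−tan φ tan δ = −(-0.4964)(0.3000) = 0.1489; H_s = arccos(0.1489) = 81.44°. In radians, H_s = 1.4214.
H_s sin φ sin δ = 1.4214 × -0.4446 × 0.2874 = -0.1816.
cos φ cos δ sin H_s = 0.8957 × 0.9578 × 0.9889 = 0.8484.
Q̄ = (1370/π) × (-0.1816 + 0.8484) = 436.08 × 0.6668 = 290.78 W/m².

291 W/m²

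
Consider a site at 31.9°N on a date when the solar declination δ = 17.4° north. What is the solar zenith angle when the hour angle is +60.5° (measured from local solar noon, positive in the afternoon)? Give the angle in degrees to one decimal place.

56.2°

cos θ_z = sin φ sin δ + cos φ cos δ cos H = (0.5284)(0.2990) + (0.8490)(0.9542)(0.4924) = 0.5569.
θ_z = arccos(0.5569) = 56.16°.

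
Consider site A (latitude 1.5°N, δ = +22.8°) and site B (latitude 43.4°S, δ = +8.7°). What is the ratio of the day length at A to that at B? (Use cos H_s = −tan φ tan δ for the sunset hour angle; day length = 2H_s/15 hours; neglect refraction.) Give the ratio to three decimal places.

A: H_s = arccos(−tan 1.5° · tan 22.8°) = 90.63°, so 2H_s/15 = 12.0840 h.
B: H_s = arccos(−tan -43.4° · tan 8.7°) = 81.68°, so 2H_s/15 = 10.8907 h.
Ratio A/B = 12.0840 / 10.8907 = 1.1096.

1.110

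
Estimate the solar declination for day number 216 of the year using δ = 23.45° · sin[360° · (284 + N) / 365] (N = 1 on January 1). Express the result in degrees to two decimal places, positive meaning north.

+17.11°

360 × (284 + 216) / 365 = 493.151°; sin(493.151°) = 0.7296.
δ = 23.45 × 0.7296 = 17.109° ≈ +17.11°.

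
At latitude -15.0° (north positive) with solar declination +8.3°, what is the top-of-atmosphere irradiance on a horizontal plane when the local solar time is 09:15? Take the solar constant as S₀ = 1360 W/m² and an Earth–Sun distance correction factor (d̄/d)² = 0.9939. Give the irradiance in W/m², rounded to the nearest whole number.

Hour angle H = 15° × (9.25 − 12) = -41.25°.
With φ = -15.0°, δ = 8.3°, H = -41.25°: sin φ sin δ = -0.0374, cos φ cos δ cos H = 0.7186, so cos θ_z = 0.6812.
Top-of-atmosphere irradiance = S₀ (d̄/d)² cos θ_z = 1360 × 0.9939 × 0.6812 = 920.78 W/m².

921 W/m²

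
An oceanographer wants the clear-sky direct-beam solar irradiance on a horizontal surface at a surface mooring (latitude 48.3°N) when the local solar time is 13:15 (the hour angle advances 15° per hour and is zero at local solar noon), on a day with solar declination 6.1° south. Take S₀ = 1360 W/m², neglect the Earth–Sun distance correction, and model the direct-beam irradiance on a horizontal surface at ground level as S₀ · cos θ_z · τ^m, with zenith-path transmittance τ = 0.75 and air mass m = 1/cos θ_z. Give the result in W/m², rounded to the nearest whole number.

Hour angle H = 15° × (13.25 − 12) = 18.75°.
cos θ_z = sin φ sin δ + cos φ cos δ cos H = (0.7466)(-0.1063) + (0.6652)(0.9943)(0.9469) = 0.5469.
Air mass m = 1/cos θ_z = 1/0.5469 = 1.828; τ^m = 0.75^1.828 = 0.5910.
Surface direct beam = 1360 × 0.5469 × 0.5910 = 439.58 W/m².

440 W/m²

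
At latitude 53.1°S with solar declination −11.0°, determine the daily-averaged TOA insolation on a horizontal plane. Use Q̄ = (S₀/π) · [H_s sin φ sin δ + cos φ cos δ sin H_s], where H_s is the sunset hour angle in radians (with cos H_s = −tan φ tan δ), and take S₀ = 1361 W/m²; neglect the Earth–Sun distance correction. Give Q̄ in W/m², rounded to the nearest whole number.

cos H_s = −tan(-53.1°) · tan(-11.0°) = -0.2589, so H_s = arccos(-0.2589) = 105.00°. In radians, H_s = 1.8326.
H_s sin φ sin δ = 1.8326 × -0.7997 × -0.1908 = 0.2796.
cos φ cos δ sin H_s = 0.6004 × 0.9816 × 0.9659 = 0.5693.
Q̄ = (1361/π) × (0.2796 + 0.5693) = 433.22 × 0.8489 = 367.76 W/m².

368 W/m²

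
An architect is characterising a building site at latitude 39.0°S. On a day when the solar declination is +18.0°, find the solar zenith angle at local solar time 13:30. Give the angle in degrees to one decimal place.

60.8°

Hour angle H = 15° × (13.5 − 12) = 22.50°.
cos θ_z = sin φ sin δ + cos φ cos δ cos H = (-0.6293)(0.3090) + (0.7771)(0.9511)(0.9239) = 0.4884.
θ_z = arccos(0.4884) = 60.76°.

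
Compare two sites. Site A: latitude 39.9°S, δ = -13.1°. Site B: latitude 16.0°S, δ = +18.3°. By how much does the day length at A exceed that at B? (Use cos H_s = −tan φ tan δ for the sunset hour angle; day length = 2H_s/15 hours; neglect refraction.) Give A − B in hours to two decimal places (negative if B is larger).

A: H_s = arccos(−tan -39.9° · tan -13.1°) = 101.22°, so 2H_s/15 = 13.4960 h.
B: H_s = arccos(−tan -16.0° · tan 18.3°) = 84.56°, so 2H_s/15 = 11.2747 h.
A − B = 13.4960 − 11.2747 = 2.2213 h.

+2.22 h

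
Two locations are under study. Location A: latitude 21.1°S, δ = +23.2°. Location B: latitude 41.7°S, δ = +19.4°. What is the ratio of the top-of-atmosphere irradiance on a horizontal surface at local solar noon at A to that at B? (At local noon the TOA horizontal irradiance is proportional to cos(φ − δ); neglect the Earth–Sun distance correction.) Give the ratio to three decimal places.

1.481

A: cos θ_z = cos(-21.1° − (23.2°)) = 0.7157.
B: cos θ_z = cos(-41.7° − (19.4°)) = 0.4833.
Ratio A/B = 0.7157 / 0.4833 = 1.4809.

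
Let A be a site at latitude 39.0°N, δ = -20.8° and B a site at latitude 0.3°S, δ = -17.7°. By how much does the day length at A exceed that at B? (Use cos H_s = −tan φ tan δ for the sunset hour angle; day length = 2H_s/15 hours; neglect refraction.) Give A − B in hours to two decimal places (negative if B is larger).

-2.40 h

A: H_s = arccos(−tan 39.0° · tan -20.8°) = 72.08°, so 2H_s/15 = 9.6107 h.
B: H_s = arccos(−tan -0.3° · tan -17.7°) = 90.10°, so 2H_s/15 = 12.0133 h.
A − B = 9.6107 − 12.0133 = -2.4026 h.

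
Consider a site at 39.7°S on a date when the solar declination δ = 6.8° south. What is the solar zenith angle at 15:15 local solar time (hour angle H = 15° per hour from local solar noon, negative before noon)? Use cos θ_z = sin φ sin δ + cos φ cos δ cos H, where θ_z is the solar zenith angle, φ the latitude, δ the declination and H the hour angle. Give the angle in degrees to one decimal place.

54.6°

Hour angle H = 15° × (15.25 − 12) = 48.75°.
cos θ_z = sin(-39.7°) sin(-6.8°) + cos(-39.7°) cos(-6.8°) cos(48.75°) = 0.0756 + 0.5037 = 0.5793.
θ_z = arccos(0.5793) = 54.60°.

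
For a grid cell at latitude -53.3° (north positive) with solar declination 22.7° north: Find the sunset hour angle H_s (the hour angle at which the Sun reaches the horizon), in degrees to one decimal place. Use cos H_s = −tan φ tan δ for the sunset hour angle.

55.9°

−tan φ tan δ = −(-1.3416)(0.4183) = 0.5612; H_s = arccos(0.5612) = 55.86°.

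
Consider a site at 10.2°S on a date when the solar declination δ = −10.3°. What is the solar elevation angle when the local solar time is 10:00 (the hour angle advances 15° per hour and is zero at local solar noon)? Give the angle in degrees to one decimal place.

60.5°

Hour angle H = 15° × (10 − 12) = -30.00°.
cos θ_z = sin φ sin δ + cos φ cos δ cos H = (-0.1771)(-0.1788) + (0.9842)(0.9839)(0.8660) = 0.8703.
θ_z = arccos(0.8703) = 29.51°, so the elevation is 90° − 29.51° = 60.49°.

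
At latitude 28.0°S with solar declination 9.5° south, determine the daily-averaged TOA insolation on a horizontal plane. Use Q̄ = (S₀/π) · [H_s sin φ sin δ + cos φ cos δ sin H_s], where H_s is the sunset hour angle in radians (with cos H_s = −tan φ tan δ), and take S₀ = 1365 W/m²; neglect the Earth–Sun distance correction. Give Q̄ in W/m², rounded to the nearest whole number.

cos H_s = −tan(-28.0°) · tan(-9.5°) = -0.0890, so H_s = arccos(-0.0890) = 95.11°. In radians, H_s = 1.6600.
H_s sin φ sin δ = 1.6600 × -0.4695 × -0.1650 = 0.1286.
cos φ cos δ sin H_s = 0.8829 × 0.9863 × 0.9960 = 0.8673.
Q̄ = (1365/π) × (0.1286 + 0.8673) = 434.49 × 0.9959 = 432.71 W/m².

433 W/m²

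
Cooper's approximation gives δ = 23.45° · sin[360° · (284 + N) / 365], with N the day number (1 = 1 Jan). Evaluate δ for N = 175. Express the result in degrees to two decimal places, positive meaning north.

+23.42°

360 × (284 + 175) / 365 = 452.712°; sin(452.712°) = 0.9989.
δ = 23.45 × 0.9989 = 23.424° ≈ +23.42°.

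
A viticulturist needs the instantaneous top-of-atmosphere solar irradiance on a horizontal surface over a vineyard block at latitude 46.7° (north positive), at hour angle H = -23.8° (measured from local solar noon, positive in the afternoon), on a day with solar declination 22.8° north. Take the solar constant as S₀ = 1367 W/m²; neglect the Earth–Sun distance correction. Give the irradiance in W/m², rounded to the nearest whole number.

cos θ_z = sin(46.7°) sin(22.8°) + cos(46.7°) cos(22.8°) cos(-23.80°) = 0.2820 + 0.5785 = 0.8605.
Top-of-atmosphere irradiance = S₀ cos θ_z = 1367 × 0.8605 = 1176.30 W/m².

1176 W/m²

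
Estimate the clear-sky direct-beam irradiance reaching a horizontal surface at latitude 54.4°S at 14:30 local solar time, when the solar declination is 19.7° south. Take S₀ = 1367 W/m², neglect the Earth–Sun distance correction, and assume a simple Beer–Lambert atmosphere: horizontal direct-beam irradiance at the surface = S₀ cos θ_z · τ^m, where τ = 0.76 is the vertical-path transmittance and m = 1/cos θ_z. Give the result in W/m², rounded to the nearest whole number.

Hour angle H = 15° × (14.5 − 12) = 37.50°.
With φ = -54.4°, δ = -19.7°, H = 37.50°: sin φ sin δ = 0.2741, cos φ cos δ cos H = 0.4348, so cos θ_z = 0.7089.
Air mass m = 1/cos θ_z = 1/0.7089 = 1.411; τ^m = 0.76^1.411 = 0.6789.
Surface direct beam = 1367 × 0.7089 × 0.6789 = 657.90 W/m².

658 W/m²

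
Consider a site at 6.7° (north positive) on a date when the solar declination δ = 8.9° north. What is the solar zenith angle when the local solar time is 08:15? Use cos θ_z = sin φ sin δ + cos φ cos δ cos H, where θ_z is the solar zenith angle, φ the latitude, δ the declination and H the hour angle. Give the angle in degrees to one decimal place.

55.7°

Hour angle H = 15° × (8.25 − 12) = -56.25°.
cos θ_z = sin(6.7°) sin(8.9°) + cos(6.7°) cos(8.9°) cos(-56.25°) = 0.0181 + 0.5451 = 0.5632.
θ_z = arccos(0.5632) = 55.72°.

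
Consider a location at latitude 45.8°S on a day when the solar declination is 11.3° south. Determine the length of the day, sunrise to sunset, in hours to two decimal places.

−tan φ tan δ = −(-1.0283)(-0.1998) = -0.2055; H_s = arccos(-0.2055) = 101.86°.
Day length = 2 H_s / 15° h⁻¹ = 203.72° / 15 = 13.581 h.

13.58 hours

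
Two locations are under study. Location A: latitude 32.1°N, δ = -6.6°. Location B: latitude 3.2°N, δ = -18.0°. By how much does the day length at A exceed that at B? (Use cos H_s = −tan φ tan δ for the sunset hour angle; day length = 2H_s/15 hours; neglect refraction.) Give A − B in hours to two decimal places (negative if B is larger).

A: H_s = arccos(−tan 32.1° · tan -6.6°) = 85.84°, so 2H_s/15 = 11.4453 h.
B: H_s = arccos(−tan 3.2° · tan -18.0°) = 88.96°, so 2H_s/15 = 11.8613 h.
A − B = 11.4453 − 11.8613 = -0.4160 h.

-0.42 h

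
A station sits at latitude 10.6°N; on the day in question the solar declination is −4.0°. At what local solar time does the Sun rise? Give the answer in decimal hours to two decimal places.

cos H_s = −tan(10.6°) · tan(-4.0°) = 0.0131, so H_s = arccos(0.0131) = 89.25°.
Sunrise is at 12 − H_s/15 = 12 − 5.950 = 6.050 h local solar time.

6.05 h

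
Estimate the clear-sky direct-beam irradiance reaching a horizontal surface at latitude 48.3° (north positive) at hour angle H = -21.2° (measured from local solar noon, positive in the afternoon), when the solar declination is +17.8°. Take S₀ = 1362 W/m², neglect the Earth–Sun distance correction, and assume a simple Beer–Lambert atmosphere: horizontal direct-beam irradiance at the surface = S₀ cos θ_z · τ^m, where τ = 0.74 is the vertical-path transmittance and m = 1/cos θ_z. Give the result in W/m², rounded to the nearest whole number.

772 W/m²

With φ = 48.3°, δ = 17.8°, H = -21.20°: sin φ sin δ = 0.2282, cos φ cos δ cos H = 0.5905, so cos θ_z = 0.8187.
Air mass m = 1/cos θ_z = 1/0.8187 = 1.221; τ^m = 0.74^1.221 = 0.6924.
Surface direct beam = 1362 × 0.8187 × 0.6924 = 772.07 W/m².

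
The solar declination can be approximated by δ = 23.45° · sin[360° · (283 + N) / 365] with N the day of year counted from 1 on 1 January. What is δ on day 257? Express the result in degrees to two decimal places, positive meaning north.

+3.02°

360 × (283 + 257) / 365 = 532.603°; sin(532.603°) = 0.1287.
δ = 23.45 × 0.1287 = 3.018° ≈ +3.02°.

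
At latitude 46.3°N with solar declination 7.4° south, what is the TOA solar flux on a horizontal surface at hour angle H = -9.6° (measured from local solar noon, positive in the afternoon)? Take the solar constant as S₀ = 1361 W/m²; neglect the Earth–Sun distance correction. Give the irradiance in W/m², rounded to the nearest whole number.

cos θ_z = sin(46.3°) sin(-7.4°) + cos(46.3°) cos(-7.4°) cos(-9.60°) = -0.0931 + 0.6755 = 0.5824.
Top-of-atmosphere irradiance = S₀ cos θ_z = 1361 × 0.5824 = 792.65 W/m².

793 W/m²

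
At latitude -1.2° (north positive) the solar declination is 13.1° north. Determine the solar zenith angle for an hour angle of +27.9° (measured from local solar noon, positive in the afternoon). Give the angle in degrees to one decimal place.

31.1°

cos θ_z = sin(-1.2°) sin(13.1°) + cos(-1.2°) cos(13.1°) cos(27.90°) = -0.0047 + 0.8606 = 0.8559.
θ_z = arccos(0.8559) = 31.14°.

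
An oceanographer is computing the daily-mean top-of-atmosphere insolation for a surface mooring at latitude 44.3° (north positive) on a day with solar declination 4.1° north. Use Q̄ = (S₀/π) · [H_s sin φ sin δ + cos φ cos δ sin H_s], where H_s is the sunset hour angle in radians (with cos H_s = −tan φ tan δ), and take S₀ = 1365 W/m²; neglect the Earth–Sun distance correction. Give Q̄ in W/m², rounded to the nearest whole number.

345 W/m²

cos H_s = −tan(44.3°) · tan(4.1°) = -0.0700, so H_s = arccos(-0.0700) = 94.01°. In radians, H_s = 1.6408.
H_s sin φ sin δ = 1.6408 × 0.6984 × 0.0715 = 0.0819.
cos φ cos δ sin H_s = 0.7157 × 0.9974 × 0.9976 = 0.7121.
Q̄ = (1365/π) × (0.0819 + 0.7121) = 434.49 × 0.7940 = 344.99 W/m².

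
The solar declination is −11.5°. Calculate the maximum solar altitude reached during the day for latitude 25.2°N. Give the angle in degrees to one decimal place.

53.3°

At local solar noon the hour angle is zero, so the elevation is 90° − |φ − δ| = 90° − |25.2° − (-11.5°)| = 90° − 36.7° = 53.3°.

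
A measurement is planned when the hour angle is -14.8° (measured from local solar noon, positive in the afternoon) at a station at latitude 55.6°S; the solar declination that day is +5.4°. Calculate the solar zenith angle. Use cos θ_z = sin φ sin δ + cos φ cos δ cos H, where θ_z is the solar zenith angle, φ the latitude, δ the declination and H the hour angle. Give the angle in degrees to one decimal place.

cos θ_z = sin φ sin δ + cos φ cos δ cos H = (-0.8251)(0.0941) + (0.5650)(0.9956)(0.9668) = 0.4662.
θ_z = arccos(0.4662) = 62.21°.

62.2°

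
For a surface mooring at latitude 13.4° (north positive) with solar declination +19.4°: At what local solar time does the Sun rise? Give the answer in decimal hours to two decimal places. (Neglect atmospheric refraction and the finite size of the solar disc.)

−tan φ tan δ = −(0.2382)(0.3522) = -0.0839; H_s = arccos(-0.0839) = 94.81°.
Sunrise is at 12 − H_s/15 = 12 − 6.321 = 5.679 h local solar time.

5.68 h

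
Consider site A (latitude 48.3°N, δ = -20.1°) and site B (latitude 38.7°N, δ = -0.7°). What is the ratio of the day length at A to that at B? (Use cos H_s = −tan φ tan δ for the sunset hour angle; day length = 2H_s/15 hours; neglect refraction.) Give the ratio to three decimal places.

A: H_s = arccos(−tan 48.3° · tan -20.1°) = 65.75°, so 2H_s/15 = 8.7667 h.
B: H_s = arccos(−tan 38.7° · tan -0.7°) = 89.44°, so 2H_s/15 = 11.9253 h.
Ratio A/B = 8.7667 / 11.9253 = 0.7351.

0.735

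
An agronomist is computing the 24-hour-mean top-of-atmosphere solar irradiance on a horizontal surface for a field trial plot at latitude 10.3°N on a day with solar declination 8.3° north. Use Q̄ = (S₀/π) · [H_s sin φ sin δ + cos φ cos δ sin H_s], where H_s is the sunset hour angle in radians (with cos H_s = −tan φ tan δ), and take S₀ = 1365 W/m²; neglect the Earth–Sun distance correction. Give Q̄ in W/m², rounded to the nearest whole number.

441 W/m²

cos H_s = −tan(10.3°) · tan(8.3°) = -0.0265, so H_s = arccos(-0.0265) = 91.52°. In radians, H_s = 1.5973.
H_s sin φ sin δ = 1.5973 × 0.1788 × 0.1444 = 0.0412.
cos φ cos δ sin H_s = 0.9839 × 0.9895 × 0.9996 = 0.9732.
Q̄ = (1365/π) × (0.0412 + 0.9732) = 434.49 × 1.0144 = 440.75 W/m².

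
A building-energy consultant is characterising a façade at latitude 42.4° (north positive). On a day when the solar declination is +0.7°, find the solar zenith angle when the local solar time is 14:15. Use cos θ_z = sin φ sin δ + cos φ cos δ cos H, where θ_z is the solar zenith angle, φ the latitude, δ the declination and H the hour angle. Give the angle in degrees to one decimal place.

Hour angle H = 15° × (14.25 − 12) = 33.75°.
cos θ_z = sin(42.4°) sin(0.7°) + cos(42.4°) cos(0.7°) cos(33.75°) = 0.0082 + 0.6140 = 0.6222.
θ_z = arccos(0.6222) = 51.52°.

51.5°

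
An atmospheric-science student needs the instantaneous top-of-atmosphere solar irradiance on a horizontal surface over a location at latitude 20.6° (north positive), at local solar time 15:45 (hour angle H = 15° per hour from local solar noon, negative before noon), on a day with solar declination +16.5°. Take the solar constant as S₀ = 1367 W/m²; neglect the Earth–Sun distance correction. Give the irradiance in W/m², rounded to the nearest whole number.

818 W/m²

Hour angle H = 15° × (15.75 − 12) = 56.25°.
With φ = 20.6°, δ = 16.5°, H = 56.25°: sin φ sin δ = 0.0999, cos φ cos δ cos H = 0.4986, so cos θ_z = 0.5985.
Top-of-atmosphere irradiance = S₀ cos θ_z = 1367 × 0.5985 = 818.15 W/m².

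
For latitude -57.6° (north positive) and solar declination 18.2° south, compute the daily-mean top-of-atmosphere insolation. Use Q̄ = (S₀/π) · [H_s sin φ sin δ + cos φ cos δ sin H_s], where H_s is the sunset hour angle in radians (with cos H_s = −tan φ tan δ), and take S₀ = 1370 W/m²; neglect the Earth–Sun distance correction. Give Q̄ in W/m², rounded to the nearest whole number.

−tan φ tan δ = −(-1.5757)(-0.3288) = -0.5181; H_s = arccos(-0.5181) = 121.20°. In radians, H_s = 2.1153.
H_s sin φ sin δ = 2.1153 × -0.8443 × -0.3123 = 0.5578.
cos φ cos δ sin H_s = 0.5358 × 0.9500 × 0.8554 = 0.4354.
Q̄ = (1370/π) × (0.5578 + 0.4354) = 436.08 × 0.9932 = 433.11 W/m².

433 W/m²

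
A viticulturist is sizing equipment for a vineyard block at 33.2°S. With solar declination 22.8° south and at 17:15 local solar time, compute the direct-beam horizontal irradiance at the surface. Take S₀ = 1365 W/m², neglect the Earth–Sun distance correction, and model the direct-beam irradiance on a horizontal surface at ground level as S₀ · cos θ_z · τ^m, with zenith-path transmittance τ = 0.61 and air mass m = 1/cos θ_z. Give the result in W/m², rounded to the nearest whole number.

127 W/m²

Hour angle H = 15° × (17.25 − 12) = 78.75°.
cos θ_z = sin(-33.2°) sin(-22.8°) + cos(-33.2°) cos(-22.8°) cos(78.75°) = 0.2122 + 0.1505 = 0.3627.
Air mass m = 1/cos θ_z = 1/0.3627 = 2.757; τ^m = 0.61^2.757 = 0.2559.
Surface direct beam = 1365 × 0.3627 × 0.2559 = 126.69 W/m².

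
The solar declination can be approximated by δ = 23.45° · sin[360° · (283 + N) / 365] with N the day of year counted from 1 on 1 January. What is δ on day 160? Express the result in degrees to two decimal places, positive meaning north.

360 × (283 + 160) / 365 = 436.932°; sin(436.932°) = 0.9741.
δ = 23.45 × 0.9741 = 22.843° ≈ +22.84°.

+22.84°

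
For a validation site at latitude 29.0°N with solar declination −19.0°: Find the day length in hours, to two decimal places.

−tan φ tan δ = −(0.5543)(-0.3443) = 0.1908; H_s = arccos(0.1908) = 79.00°.
Day length = 2 H_s / 15° h⁻¹ = 158.00° / 15 = 10.533 h.

10.53 hours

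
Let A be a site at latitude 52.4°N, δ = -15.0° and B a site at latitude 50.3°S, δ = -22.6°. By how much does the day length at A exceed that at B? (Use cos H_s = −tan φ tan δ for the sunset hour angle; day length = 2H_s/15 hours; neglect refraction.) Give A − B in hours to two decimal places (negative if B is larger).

-6.73 h

A: H_s = arccos(−tan 52.4° · tan -15.0°) = 69.64°, so 2H_s/15 = 9.2853 h.
B: H_s = arccos(−tan -50.3° · tan -22.6°) = 120.09°, so 2H_s/15 = 16.0120 h.
A − B = 9.2853 − 16.0120 = -6.7267 h.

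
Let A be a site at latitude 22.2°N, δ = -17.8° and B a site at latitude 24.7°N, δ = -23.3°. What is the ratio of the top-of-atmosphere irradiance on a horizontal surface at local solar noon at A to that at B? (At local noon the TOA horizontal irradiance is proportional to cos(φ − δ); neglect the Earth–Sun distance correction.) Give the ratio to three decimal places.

1.145

A: cos θ_z = cos(22.2° − (-17.8°)) = 0.7660.
B: cos θ_z = cos(24.7° − (-23.3°)) = 0.6691.
Ratio A/B = 0.7660 / 0.6691 = 1.1448.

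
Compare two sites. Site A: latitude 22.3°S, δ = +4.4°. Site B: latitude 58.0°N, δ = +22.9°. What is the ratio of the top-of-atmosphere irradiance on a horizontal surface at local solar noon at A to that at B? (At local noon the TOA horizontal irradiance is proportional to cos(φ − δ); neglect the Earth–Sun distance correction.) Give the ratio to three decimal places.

A: cos θ_z = cos(-22.3° − (4.4°)) = 0.8934.
B: cos θ_z = cos(58.0° − (22.9°)) = 0.8181.
Ratio A/B = 0.8934 / 0.8181 = 1.0920.

1.092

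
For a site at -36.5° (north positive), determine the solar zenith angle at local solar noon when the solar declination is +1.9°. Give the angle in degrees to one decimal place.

At local solar noon the hour angle is zero, so the zenith angle is |φ − δ| = |-36.5° − (1.9°)| = 38.4°.

38.4°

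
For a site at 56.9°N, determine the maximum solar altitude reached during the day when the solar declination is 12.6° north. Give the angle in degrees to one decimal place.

At local solar noon the hour angle is zero, so the elevation is 90° − |φ − δ| = 90° − |56.9° − (12.6°)| = 90° − 44.3° = 45.7°.

45.7°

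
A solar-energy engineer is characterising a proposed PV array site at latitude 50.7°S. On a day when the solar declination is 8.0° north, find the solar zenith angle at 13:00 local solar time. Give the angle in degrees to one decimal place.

Hour angle H = 15° × (13 − 12) = 15.00°.
cos θ_z = sin φ sin δ + cos φ cos δ cos H = (-0.7738)(0.1392) + (0.6334)(0.9903)(0.9659) = 0.4982.
θ_z = arccos(0.4982) = 60.12°.

60.1°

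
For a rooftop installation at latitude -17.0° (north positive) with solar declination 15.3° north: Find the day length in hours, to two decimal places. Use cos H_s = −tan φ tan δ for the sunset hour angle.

11.36 hours

The sunset hour angle satisfies cos H_s = −tan φ tan δ = 0.0836, giving H_s = 85.20°.
Day length = 2 H_s / 15° h⁻¹ = 170.40° / 15 = 11.360 h.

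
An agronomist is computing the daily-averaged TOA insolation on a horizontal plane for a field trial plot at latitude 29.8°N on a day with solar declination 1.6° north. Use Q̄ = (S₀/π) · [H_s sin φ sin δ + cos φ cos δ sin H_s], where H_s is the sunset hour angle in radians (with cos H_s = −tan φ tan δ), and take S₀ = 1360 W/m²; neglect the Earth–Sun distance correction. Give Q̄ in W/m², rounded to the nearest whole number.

385 W/m²

The sunset hour angle satisfies cos H_s = −tan φ tan δ = -0.0160, giving H_s = 90.92°. In radians, H_s = 1.5869.
H_s sin φ sin δ = 1.5869 × 0.4970 × 0.0279 = 0.0220.
cos φ cos δ sin H_s = 0.8678 × 0.9996 × 0.9999 = 0.8674.
Q̄ = (1360/π) × (0.0220 + 0.8674) = 432.90 × 0.8894 = 385.02 W/m².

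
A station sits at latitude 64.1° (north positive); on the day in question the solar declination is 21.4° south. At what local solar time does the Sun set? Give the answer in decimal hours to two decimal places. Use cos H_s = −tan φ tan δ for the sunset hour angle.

cos H_s = −tan(64.1°) · tan(-21.4°) = 0.8071, so H_s = arccos(0.8071) = 36.19°.
Sunset is at 12 + H_s/15 = 12 + 2.413 = 14.413 h local solar time.

14.41 h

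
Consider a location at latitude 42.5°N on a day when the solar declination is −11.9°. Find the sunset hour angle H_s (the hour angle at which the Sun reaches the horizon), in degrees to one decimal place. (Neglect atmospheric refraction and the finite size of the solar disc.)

78.9°

cos H_s = −tan(42.5°) · tan(-11.9°) = 0.1931, so H_s = arccos(0.1931) = 78.87°.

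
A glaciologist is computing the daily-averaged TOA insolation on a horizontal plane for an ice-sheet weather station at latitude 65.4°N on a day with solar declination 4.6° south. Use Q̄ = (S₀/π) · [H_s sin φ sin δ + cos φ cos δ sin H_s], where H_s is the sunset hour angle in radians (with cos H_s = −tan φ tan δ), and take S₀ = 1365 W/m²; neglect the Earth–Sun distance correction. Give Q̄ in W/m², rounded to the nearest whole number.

−tan φ tan δ = −(2.1842)(-0.0805) = 0.1758; H_s = arccos(0.1758) = 79.87°. In radians, H_s = 1.3940.
H_s sin φ sin δ = 1.3940 × 0.9092 × -0.0802 = -0.1016.
cos φ cos δ sin H_s = 0.4163 × 0.9968 × 0.9844 = 0.4085.
Q̄ = (1365/π) × (-0.1016 + 0.4085) = 434.49 × 0.3069 = 133.34 W/m².

133 W/m²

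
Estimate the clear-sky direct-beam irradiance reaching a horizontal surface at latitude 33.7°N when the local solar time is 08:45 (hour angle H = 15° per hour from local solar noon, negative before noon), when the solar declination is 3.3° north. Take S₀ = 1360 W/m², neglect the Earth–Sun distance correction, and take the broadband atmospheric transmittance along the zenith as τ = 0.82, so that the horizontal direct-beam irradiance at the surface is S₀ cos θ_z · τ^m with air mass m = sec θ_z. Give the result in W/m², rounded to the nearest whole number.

Hour angle H = 15° × (8.75 − 12) = -48.75°.
cos θ_z = sin φ sin δ + cos φ cos δ cos H = (0.5548)(0.0576) + (0.8320)(0.9983)(0.6593) = 0.5796.
Air mass m = 1/cos θ_z = 1/0.5796 = 1.725; τ^m = 0.82^1.725 = 0.7101.
Surface direct beam = 1360 × 0.5796 × 0.7101 = 559.74 W/m².

560 W/m²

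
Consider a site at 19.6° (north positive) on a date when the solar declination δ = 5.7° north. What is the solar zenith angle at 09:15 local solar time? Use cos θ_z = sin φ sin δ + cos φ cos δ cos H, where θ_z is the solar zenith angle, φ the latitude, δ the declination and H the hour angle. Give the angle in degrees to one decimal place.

42.4°

Hour angle H = 15° × (9.25 − 12) = -41.25°.
cos θ_z = sin(19.6°) sin(5.7°) + cos(19.6°) cos(5.7°) cos(-41.25°) = 0.0333 + 0.7048 = 0.7381.
θ_z = arccos(0.7381) = 42.43°.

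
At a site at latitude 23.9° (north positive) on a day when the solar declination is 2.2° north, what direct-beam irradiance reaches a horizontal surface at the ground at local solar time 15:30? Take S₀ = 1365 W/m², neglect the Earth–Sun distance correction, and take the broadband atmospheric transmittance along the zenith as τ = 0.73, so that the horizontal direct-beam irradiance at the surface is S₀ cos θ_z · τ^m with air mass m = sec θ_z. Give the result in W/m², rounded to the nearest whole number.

Hour angle H = 15° × (15.5 − 12) = 52.50°.
cos θ_z = sin φ sin δ + cos φ cos δ cos H = (0.4051)(0.0384) + (0.9143)(0.9993)(0.6088) = 0.5718.
Air mass m = 1/cos θ_z = 1/0.5718 = 1.749; τ^m = 0.73^1.749 = 0.5767.
Surface direct beam = 1365 × 0.5718 × 0.5767 = 450.12 W/m².

450 W/m²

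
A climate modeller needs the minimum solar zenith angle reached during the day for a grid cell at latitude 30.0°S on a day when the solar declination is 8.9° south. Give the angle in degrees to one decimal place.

At local solar noon the hour angle is zero, so the zenith angle is |φ − δ| = |-30.0° − (-8.9°)| = 21.1°.

21.1°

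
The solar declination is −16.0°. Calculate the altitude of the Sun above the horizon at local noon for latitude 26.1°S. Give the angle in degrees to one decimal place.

At local solar noon the hour angle is zero, so the elevation is 90° − |φ − δ| = 90° − |-26.1° − (-16.0°)| = 90° − 10.1° = 79.9°.

79.9°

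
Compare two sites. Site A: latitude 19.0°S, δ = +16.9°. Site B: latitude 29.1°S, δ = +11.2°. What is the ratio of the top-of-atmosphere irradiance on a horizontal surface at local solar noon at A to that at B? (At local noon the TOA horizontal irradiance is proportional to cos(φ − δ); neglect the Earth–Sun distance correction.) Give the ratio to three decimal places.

A: cos θ_z = cos(-19.0° − (16.9°)) = 0.8100.
B: cos θ_z = cos(-29.1° − (11.2°)) = 0.7627.
Ratio A/B = 0.8100 / 0.7627 = 1.0620.

1.062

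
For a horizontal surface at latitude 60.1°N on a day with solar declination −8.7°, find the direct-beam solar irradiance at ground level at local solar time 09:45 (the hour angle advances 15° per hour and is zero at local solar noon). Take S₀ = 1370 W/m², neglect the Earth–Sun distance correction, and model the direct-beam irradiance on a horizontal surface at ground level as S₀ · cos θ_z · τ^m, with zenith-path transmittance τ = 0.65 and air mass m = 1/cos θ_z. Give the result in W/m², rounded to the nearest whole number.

Hour angle H = 15° × (9.75 − 12) = -33.75°.
cos θ_z = sin φ sin δ + cos φ cos δ cos H = (0.8669)(-0.1513) + (0.4985)(0.9885)(0.8315) = 0.2786.
Air mass m = 1/cos θ_z = 1/0.2786 = 3.589; τ^m = 0.65^3.589 = 0.2131.
Surface direct beam = 1370 × 0.2786 × 0.2131 = 81.34 W/m².

81 W/m²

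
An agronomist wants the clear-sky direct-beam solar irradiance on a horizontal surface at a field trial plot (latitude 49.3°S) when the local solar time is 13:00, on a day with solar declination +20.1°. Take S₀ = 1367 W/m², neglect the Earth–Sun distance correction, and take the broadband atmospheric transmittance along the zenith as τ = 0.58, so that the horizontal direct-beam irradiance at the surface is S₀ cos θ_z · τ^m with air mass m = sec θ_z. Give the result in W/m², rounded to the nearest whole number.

Hour angle H = 15° × (13 − 12) = 15.00°.
cos θ_z = sin(-49.3°) sin(20.1°) + cos(-49.3°) cos(20.1°) cos(15.00°) = -0.2605 + 0.5915 = 0.3310.
Air mass m = 1/cos θ_z = 1/0.3310 = 3.021; τ^m = 0.58^3.021 = 0.1929.
Surface direct beam = 1367 × 0.3310 × 0.1929 = 87.28 W/m².

87 W/m²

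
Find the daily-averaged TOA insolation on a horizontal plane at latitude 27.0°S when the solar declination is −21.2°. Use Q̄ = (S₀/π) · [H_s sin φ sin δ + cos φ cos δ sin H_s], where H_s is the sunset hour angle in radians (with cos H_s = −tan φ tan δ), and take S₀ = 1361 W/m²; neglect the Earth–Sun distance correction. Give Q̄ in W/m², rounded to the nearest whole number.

−tan φ tan δ = −(-0.5095)(-0.3879) = -0.1976; H_s = arccos(-0.1976) = 101.40°. In radians, H_s = 1.7698.
H_s sin φ sin δ = 1.7698 × -0.4540 × -0.3616 = 0.2905.
cos φ cos δ sin H_s = 0.8910 × 0.9323 × 0.9803 = 0.8143.
Q̄ = (1361/π) × (0.2905 + 0.8143) = 433.22 × 1.1048 = 478.62 W/m².

479 W/m²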